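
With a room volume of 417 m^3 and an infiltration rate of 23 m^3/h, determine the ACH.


ACH = flow / volume
ACH = 23 / 417
ACH = 0.055

0.055


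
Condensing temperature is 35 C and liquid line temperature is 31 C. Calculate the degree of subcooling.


Subcooling = T_cond - T_liquid
Subcooling = 35 - 31
Subcooling = 4 K

4


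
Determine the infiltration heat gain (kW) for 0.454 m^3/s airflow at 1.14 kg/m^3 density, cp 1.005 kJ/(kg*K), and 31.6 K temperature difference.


Q = V_dot * rho * cp * dT
Q = 0.454 * 1.14 * 1.005 * 31.6
Q = 16.437 kW

16.437


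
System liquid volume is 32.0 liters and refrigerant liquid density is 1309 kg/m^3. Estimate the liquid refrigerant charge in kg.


Charge = V * rho / 1000
Charge = 32.0 * 1309 / 1000
Charge = 41.89 kg

41.89


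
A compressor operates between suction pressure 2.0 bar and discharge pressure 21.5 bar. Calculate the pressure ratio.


PR = P_high / P_low
PR = 21.5 / 2.0
PR = 10.75

10.75


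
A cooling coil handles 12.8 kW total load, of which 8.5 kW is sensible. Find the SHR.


SHR = Q_sensible / Q_total
SHR = 8.5 / 12.8
SHR = 0.664

0.664


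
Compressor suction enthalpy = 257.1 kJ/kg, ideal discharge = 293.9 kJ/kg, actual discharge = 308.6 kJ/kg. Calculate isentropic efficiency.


dh_ideal = 293.9 - 257.1 = 36.8 kJ/kg
dh_actual = 308.6 - 257.1 = 51.5 kJ/kg
eta_s = dh_ideal / dh_actual = 36.8 / 51.5
eta_s = 0.7146

0.7146


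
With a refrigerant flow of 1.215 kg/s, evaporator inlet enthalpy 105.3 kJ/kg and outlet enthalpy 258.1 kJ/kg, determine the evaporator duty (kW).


dh = 258.1 - 105.3 = 152.8 kJ/kg
Q_evap = m_dot * dh = 1.215 * 152.8
Q_evap = 185.65 kW

185.65


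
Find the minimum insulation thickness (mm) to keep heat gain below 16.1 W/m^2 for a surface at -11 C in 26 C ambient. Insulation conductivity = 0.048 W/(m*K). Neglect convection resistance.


dT = 26 - (-11) = 37 K
thickness = k * dT / q_max * 1000
thickness = 0.048 * 37 / 16.1 * 1000
thickness = 110.3 mm

110.3


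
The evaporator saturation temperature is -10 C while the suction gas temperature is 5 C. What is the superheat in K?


Superheat = T_suction - T_evap
Superheat = 5 - (-10)
Superheat = 15 K

15


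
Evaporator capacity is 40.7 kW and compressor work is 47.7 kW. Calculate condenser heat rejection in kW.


Q_cond = Q_evap + W
Q_cond = 40.7 + 47.7
Q_cond = 88.4 kW

88.4


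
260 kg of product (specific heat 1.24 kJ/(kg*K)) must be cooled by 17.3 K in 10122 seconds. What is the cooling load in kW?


Q = m * cp * dT / t
Q = 260 * 1.24 * 17.3 / 10122
Q = 0.551 kW

0.551


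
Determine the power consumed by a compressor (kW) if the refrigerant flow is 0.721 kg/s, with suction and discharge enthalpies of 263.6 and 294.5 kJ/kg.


dh = 294.5 - 263.6 = 30.9 kJ/kg
W = m_dot * dh = 0.721 * 30.9 = 22.28 kW

22.28


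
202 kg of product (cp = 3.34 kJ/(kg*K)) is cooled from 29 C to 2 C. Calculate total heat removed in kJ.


dT = 29 - (2) = 27 K
Q = m * cp * dT = 202 * 3.34 * 27
Q = 18216 kJ

18216


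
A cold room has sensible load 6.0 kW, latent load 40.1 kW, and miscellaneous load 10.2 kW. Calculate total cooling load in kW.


Q_total = Q_s + Q_l + Q_misc
Q_total = 6.0 + 40.1 + 10.2
Q_total = 56.3 kW

56.3


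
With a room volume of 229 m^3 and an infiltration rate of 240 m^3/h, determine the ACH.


ACH = flow / volume
ACH = 240 / 229
ACH = 1.048

1.048


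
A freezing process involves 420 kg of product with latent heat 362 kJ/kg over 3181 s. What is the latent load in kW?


Q_lat = m * h_fg / t
Q_lat = 420 * 362 / 3181
Q_lat = 47.8 kW

47.8


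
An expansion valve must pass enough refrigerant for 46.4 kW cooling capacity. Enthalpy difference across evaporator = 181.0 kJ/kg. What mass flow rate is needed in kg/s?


m_dot = Q / dh
m_dot = 46.4 / 181.0
m_dot = 0.2564 kg/s

0.2564


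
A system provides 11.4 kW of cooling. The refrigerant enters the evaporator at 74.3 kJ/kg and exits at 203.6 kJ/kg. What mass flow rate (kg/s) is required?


dh = 203.6 - 74.3 = 129.3 kJ/kg
m_dot = Q / dh = 11.4 / 129.3 = 0.0882 kg/s

0.0882


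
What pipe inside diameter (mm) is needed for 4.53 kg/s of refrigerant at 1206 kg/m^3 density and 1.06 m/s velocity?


A = m_dot / (rho * v) = 4.53 / (1206 * 1.06) = 0.003543602741 m^2
d = sqrt(4*A/pi) * 1000
d = 67.2 mm

67.2


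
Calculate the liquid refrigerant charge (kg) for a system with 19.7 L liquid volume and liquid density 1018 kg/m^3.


Charge = V * rho / 1000
Charge = 19.7 * 1018 / 1000
Charge = 20.05 kg

20.05


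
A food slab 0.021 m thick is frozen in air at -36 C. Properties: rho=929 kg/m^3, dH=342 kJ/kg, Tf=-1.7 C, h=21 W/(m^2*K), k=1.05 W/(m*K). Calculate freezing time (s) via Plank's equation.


dT = -1.7 - (-36) = 34.3 K
term1 = a/(2h) = 0.021/(2*21) = 0.0005
term2 = a^2/(8k) = 0.021^2/(8*1.05) = 0.0000525
t = rho*dH*1000/dT * (term1 + term2)
t = 929*342*1000/34.3 * (0.0005 + 0.0000525)
t = 5118 s

5118


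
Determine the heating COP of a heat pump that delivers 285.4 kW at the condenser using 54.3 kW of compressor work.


COP_hp = Q_cond / W
COP_hp = 285.4 / 54.3
COP_hp = 5.256

5.256


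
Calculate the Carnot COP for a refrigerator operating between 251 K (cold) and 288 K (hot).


dT = 288 - 251 = 37 K
COP_carnot = T_cold / dT = 251 / 37
COP_carnot = 6.784

6.784


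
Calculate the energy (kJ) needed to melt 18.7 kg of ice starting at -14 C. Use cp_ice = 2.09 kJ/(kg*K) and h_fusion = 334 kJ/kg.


Sensible heat = cp * dT = 2.09 * 14 = 29.26 kJ/kg
Total per kg = 29.26 + 334 = 363.26 kJ/kg
Q = m * total = 18.7 * 363.26
Q = 6793.0 kJ

6793.0


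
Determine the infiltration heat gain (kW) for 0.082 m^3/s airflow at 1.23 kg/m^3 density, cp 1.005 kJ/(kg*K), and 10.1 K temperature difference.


Q = V_dot * rho * cp * dT
Q = 0.082 * 1.23 * 1.005 * 10.1
Q = 1.024 kW

1.024


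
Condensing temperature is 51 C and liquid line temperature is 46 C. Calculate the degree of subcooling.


Subcooling = T_cond - T_liquid
Subcooling = 51 - 46
Subcooling = 5 K

5


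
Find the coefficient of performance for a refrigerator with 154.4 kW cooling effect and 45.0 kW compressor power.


COP = Q_evap / W
COP = 154.4 / 45.0
COP = 3.431

3.431


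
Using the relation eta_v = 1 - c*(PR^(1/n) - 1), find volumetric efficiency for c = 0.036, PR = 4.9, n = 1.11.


PR^(1/n) = 4.9^(1/1.11) = 4.18599081
eta_v = 1 - 0.036 * (4.18599081 - 1)
eta_v = 0.8853

0.8853


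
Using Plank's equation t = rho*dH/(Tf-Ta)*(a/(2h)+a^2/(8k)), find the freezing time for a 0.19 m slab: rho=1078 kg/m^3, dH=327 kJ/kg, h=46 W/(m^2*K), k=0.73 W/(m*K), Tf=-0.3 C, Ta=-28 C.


dT = -0.3 - (-28) = 27.7 K
term1 = a/(2h) = 0.19/(2*46) = 0.002065217391
term2 = a^2/(8k) = 0.19^2/(8*0.73) = 0.006181506849
t = rho*dH*1000/dT * (term1 + term2)
t = 1078*327*1000/27.7 * (0.002065217391 + 0.006181506849)
t = 104947 s

104947


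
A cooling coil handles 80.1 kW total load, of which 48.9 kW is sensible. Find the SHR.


SHR = Q_sensible / Q_total
SHR = 48.9 / 80.1
SHR = 0.61

0.61


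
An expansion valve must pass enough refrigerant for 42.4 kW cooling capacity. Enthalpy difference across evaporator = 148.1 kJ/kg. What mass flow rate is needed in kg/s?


m_dot = Q / dh
m_dot = 42.4 / 148.1
m_dot = 0.2863 kg/s

0.2863


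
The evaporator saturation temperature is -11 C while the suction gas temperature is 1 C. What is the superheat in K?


Superheat = T_suction - T_evap
Superheat = 1 - (-11)
Superheat = 12 K

12


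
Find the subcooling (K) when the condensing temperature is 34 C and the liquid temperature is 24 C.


Subcooling = T_cond - T_liquid
Subcooling = 34 - 24
Subcooling = 10 K

10


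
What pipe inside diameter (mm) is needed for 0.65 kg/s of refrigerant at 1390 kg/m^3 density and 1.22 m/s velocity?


A = m_dot / (rho * v) = 0.65 / (1390 * 1.22) = 0.0003832999174 m^2
d = sqrt(4*A/pi) * 1000
d = 22.1 mm

22.1


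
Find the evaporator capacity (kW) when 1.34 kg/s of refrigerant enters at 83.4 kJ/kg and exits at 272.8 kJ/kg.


dh = 272.8 - 83.4 = 189.4 kJ/kg
Q_evap = m_dot * dh = 1.34 * 189.4
Q_evap = 253.8 kW

253.8


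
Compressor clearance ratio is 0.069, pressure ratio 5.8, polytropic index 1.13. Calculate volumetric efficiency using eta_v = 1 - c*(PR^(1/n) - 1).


PR^(1/n) = 5.8^(1/1.13) = 4.73805387
eta_v = 1 - 0.069 * (4.73805387 - 1)
eta_v = 0.7421

0.7421


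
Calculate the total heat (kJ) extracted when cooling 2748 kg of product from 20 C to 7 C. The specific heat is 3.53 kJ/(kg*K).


dT = 20 - (7) = 13 K
Q = m * cp * dT = 2748 * 3.53 * 13
Q = 126106 kJ

126106


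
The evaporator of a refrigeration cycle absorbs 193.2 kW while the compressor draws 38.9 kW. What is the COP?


COP = Q_evap / W
COP = 193.2 / 38.9
COP = 4.967

4.967


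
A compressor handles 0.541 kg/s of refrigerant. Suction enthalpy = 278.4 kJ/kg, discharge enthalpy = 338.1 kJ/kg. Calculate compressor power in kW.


dh = 338.1 - 278.4 = 59.7 kJ/kg
W = m_dot * dh = 0.541 * 59.7 = 32.3 kW

32.3


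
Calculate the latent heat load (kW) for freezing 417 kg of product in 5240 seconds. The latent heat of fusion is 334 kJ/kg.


Q_lat = m * h_fg / t
Q_lat = 417 * 334 / 5240
Q_lat = 26.58 kW

26.58


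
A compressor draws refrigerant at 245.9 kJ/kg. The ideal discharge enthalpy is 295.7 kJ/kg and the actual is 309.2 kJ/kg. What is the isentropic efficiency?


dh_ideal = 295.7 - 245.9 = 49.8 kJ/kg
dh_actual = 309.2 - 245.9 = 63.3 kJ/kg
eta_s = dh_ideal / dh_actual = 49.8 / 63.3
eta_s = 0.7867

0.7867


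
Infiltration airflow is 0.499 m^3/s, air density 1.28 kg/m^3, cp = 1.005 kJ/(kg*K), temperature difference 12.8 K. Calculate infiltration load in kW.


Q = V_dot * rho * cp * dT
Q = 0.499 * 1.28 * 1.005 * 12.8
Q = 8.216 kW

8.216


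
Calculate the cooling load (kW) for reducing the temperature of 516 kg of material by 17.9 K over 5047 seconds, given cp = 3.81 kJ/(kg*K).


Q = m * cp * dT / t
Q = 516 * 3.81 * 17.9 / 5047
Q = 6.973 kW

6.973


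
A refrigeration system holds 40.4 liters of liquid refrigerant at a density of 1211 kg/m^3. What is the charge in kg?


Charge = V * rho / 1000
Charge = 40.4 * 1211 / 1000
Charge = 48.92 kg

48.92


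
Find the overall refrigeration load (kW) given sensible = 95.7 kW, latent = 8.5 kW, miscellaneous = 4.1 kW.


Q_total = Q_s + Q_l + Q_misc
Q_total = 95.7 + 8.5 + 4.1
Q_total = 108.3 kW

108.3


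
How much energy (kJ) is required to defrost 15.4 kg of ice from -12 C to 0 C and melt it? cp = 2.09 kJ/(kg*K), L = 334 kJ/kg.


Sensible heat = cp * dT = 2.09 * 12 = 25.08 kJ/kg
Total per kg = 25.08 + 334 = 359.08 kJ/kg
Q = m * total = 15.4 * 359.08
Q = 5529.8 kJ

5529.8


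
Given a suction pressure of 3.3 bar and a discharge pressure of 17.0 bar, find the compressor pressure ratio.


PR = P_high / P_low
PR = 17.0 / 3.3
PR = 5.152

5.152


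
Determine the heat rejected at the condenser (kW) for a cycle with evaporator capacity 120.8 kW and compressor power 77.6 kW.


Q_cond = Q_evap + W
Q_cond = 120.8 + 77.6
Q_cond = 198.4 kW

198.4


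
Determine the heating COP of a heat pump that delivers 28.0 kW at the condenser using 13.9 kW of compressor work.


COP_hp = Q_cond / W
COP_hp = 28.0 / 13.9
COP_hp = 2.014

2.014


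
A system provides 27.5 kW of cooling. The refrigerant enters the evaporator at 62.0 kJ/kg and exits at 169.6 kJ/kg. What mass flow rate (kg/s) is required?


dh = 169.6 - 62.0 = 107.6 kJ/kg
m_dot = Q / dh = 27.5 / 107.6 = 0.2556 kg/s

0.2556


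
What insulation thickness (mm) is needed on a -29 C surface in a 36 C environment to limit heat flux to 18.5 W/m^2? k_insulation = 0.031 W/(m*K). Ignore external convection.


dT = 36 - (-29) = 65 K
thickness = k * dT / q_max * 1000
thickness = 0.031 * 65 / 18.5 * 1000
thickness = 108.9 mm

108.9


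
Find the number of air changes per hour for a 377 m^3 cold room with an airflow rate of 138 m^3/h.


ACH = flow / volume
ACH = 138 / 377
ACH = 0.366

0.366


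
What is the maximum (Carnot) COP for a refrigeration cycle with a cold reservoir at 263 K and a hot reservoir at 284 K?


dT = 284 - 263 = 21 K
COP_carnot = T_cold / dT = 263 / 21
COP_carnot = 12.524

12.524


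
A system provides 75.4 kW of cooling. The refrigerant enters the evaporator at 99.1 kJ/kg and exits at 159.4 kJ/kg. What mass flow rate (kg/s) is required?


dh = 159.4 - 99.1 = 60.3 kJ/kg
m_dot = Q / dh = 75.4 / 60.3 = 1.2504 kg/s

1.2504


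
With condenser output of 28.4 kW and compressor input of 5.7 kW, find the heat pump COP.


COP_hp = Q_cond / W
COP_hp = 28.4 / 5.7
COP_hp = 4.982

4.982


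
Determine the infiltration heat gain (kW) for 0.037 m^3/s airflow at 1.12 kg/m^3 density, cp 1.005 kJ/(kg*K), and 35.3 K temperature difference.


Q = V_dot * rho * cp * dT
Q = 0.037 * 1.12 * 1.005 * 35.3
Q = 1.47 kW

1.47


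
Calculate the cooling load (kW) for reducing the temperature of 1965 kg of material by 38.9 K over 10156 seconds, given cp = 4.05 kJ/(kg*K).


Q = m * cp * dT / t
Q = 1965 * 4.05 * 38.9 / 10156
Q = 30.482 kW

30.482


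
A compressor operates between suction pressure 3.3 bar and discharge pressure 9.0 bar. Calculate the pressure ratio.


PR = P_high / P_low
PR = 9.0 / 3.3
PR = 2.727

2.727


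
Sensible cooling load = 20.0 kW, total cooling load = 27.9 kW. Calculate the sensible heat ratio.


SHR = Q_sensible / Q_total
SHR = 20.0 / 27.9
SHR = 0.717

0.717


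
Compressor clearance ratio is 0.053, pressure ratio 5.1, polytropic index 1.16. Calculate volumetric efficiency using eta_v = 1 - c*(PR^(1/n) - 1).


PR^(1/n) = 5.1^(1/1.16) = 4.07356162
eta_v = 1 - 0.053 * (4.07356162 - 1)
eta_v = 0.8371

0.8371


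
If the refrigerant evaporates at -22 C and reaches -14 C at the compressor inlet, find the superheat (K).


Superheat = T_suction - T_evap
Superheat = -14 - (-22)
Superheat = 8 K

8


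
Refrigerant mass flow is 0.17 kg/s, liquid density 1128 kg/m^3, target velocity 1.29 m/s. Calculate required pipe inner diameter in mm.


A = m_dot / (rho * v) = 0.17 / (1128 * 1.29) = 0.0001168288526 m^2
d = sqrt(4*A/pi) * 1000
d = 12.2 mm

12.2


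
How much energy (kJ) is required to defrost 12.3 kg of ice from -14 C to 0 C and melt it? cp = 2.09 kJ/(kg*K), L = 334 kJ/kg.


Sensible heat = cp * dT = 2.09 * 14 = 29.26 kJ/kg
Total per kg = 29.26 + 334 = 363.26 kJ/kg
Q = m * total = 12.3 * 363.26
Q = 4468.1 kJ

4468.1


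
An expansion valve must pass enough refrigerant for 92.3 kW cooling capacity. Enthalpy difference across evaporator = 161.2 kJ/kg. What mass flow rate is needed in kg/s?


m_dot = Q / dh
m_dot = 92.3 / 161.2
m_dot = 0.5726 kg/s

0.5726


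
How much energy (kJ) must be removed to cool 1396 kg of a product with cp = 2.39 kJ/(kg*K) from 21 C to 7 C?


dT = 21 - (7) = 14 K
Q = m * cp * dT = 1396 * 2.39 * 14
Q = 46710 kJ

46710


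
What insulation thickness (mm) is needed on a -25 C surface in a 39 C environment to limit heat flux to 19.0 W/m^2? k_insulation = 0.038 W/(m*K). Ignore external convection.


dT = 39 - (-25) = 64 K
thickness = k * dT / q_max * 1000
thickness = 0.038 * 64 / 19.0 * 1000
thickness = 128.0 mm

128.0


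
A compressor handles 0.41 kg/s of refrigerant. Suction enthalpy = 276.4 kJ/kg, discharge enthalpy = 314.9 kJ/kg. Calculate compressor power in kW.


dh = 314.9 - 276.4 = 38.5 kJ/kg
W = m_dot * dh = 0.41 * 38.5 = 15.79 kW

15.79


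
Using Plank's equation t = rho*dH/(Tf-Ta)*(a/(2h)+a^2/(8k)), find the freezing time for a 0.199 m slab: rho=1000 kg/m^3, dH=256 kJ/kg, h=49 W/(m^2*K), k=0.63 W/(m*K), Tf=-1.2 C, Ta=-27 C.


dT = -1.2 - (-27) = 25.8 K
term1 = a/(2h) = 0.199/(2*49) = 0.002030612245
term2 = a^2/(8k) = 0.199^2/(8*0.63) = 0.00785734127
t = rho*dH*1000/dT * (term1 + term2)
t = 1000*256*1000/25.8 * (0.002030612245 + 0.00785734127)
t = 98113 s

98113


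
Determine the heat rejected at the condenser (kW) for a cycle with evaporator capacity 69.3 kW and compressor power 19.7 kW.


Q_cond = Q_evap + W
Q_cond = 69.3 + 19.7
Q_cond = 89.0 kW

89.0


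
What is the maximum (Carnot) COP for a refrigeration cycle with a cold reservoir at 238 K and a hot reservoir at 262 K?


dT = 262 - 238 = 24 K
COP_carnot = T_cold / dT = 238 / 24
COP_carnot = 9.917

9.917


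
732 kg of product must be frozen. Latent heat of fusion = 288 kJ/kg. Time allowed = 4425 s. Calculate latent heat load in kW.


Q_lat = m * h_fg / t
Q_lat = 732 * 288 / 4425
Q_lat = 47.64 kW

47.64


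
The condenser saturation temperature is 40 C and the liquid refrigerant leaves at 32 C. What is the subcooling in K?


Subcooling = T_cond - T_liquid
Subcooling = 40 - 32
Subcooling = 8 K

8


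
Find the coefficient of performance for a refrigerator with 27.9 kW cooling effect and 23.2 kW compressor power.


COP = Q_evap / W
COP = 27.9 / 23.2
COP = 1.203

1.203


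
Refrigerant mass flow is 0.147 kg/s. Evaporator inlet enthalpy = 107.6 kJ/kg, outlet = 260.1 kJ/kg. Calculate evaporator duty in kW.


dh = 260.1 - 107.6 = 152.5 kJ/kg
Q_evap = m_dot * dh = 0.147 * 152.5
Q_evap = 22.42 kW

22.42


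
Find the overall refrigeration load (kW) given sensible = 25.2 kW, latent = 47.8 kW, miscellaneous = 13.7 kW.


Q_total = Q_s + Q_l + Q_misc
Q_total = 25.2 + 47.8 + 13.7
Q_total = 86.7 kW

86.7


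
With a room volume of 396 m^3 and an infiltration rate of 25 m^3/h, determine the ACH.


ACH = flow / volume
ACH = 25 / 396
ACH = 0.063

0.063


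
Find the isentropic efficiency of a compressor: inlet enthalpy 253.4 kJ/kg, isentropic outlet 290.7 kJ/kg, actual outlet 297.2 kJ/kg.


dh_ideal = 290.7 - 253.4 = 37.3 kJ/kg
dh_actual = 297.2 - 253.4 = 43.8 kJ/kg
eta_s = dh_ideal / dh_actual = 37.3 / 43.8
eta_s = 0.8516

0.8516


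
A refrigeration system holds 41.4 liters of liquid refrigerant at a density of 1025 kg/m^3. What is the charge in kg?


Charge = V * rho / 1000
Charge = 41.4 * 1025 / 1000
Charge = 42.44 kg

42.44


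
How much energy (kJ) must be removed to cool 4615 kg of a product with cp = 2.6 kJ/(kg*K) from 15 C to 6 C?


dT = 15 - (6) = 9 K
Q = m * cp * dT = 4615 * 2.6 * 9
Q = 107991 kJ

107991


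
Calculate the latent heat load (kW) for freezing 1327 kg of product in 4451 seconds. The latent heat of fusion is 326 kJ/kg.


Q_lat = m * h_fg / t
Q_lat = 1327 * 326 / 4451
Q_lat = 97.19 kW

97.19


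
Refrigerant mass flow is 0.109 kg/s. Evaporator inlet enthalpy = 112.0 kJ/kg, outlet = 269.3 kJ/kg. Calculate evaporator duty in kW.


dh = 269.3 - 112.0 = 157.3 kJ/kg
Q_evap = m_dot * dh = 0.109 * 157.3
Q_evap = 17.15 kW

17.15


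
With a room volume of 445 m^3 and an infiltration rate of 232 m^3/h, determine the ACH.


ACH = flow / volume
ACH = 232 / 445
ACH = 0.521

0.521


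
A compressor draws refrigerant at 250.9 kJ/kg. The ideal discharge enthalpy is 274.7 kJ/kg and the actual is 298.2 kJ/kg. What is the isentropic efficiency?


dh_ideal = 274.7 - 250.9 = 23.8 kJ/kg
dh_actual = 298.2 - 250.9 = 47.3 kJ/kg
eta_s = dh_ideal / dh_actual = 23.8 / 47.3
eta_s = 0.5032

0.5032


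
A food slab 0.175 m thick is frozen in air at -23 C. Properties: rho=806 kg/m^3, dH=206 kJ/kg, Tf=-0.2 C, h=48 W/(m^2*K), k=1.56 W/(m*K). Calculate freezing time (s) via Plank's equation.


dT = -0.2 - (-23) = 22.8 K
term1 = a/(2h) = 0.175/(2*48) = 0.001822916667
term2 = a^2/(8k) = 0.175^2/(8*1.56) = 0.002453926282
t = rho*dH*1000/dT * (term1 + term2)
t = 806*206*1000/22.8 * (0.001822916667 + 0.002453926282)
t = 31145 s

31145


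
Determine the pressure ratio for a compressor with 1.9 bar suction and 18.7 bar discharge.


PR = P_high / P_low
PR = 18.7 / 1.9
PR = 9.842

9.842


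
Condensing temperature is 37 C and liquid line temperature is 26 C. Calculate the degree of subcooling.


Subcooling = T_cond - T_liquid
Subcooling = 37 - 26
Subcooling = 11 K

11


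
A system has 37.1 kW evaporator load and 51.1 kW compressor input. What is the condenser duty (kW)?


Q_cond = Q_evap + W
Q_cond = 37.1 + 51.1
Q_cond = 88.2 kW

88.2


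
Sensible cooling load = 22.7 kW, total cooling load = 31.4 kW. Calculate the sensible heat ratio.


SHR = Q_sensible / Q_total
SHR = 22.7 / 31.4
SHR = 0.723

0.723


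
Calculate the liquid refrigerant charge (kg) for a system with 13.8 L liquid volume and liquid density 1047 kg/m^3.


Charge = V * rho / 1000
Charge = 13.8 * 1047 / 1000
Charge = 14.45 kg

14.45


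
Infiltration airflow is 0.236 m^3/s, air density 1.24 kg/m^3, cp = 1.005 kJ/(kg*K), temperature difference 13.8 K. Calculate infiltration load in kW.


Q = V_dot * rho * cp * dT
Q = 0.236 * 1.24 * 1.005 * 13.8
Q = 4.059 kW

4.059


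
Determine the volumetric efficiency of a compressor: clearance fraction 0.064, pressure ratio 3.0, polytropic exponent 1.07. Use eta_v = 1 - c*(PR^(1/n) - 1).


PR^(1/n) = 3.0^(1/1.07) = 2.7919505
eta_v = 1 - 0.064 * (2.7919505 - 1)
eta_v = 0.8853

0.8853


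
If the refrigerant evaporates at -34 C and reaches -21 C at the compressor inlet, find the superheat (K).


Superheat = T_suction - T_evap
Superheat = -21 - (-34)
Superheat = 13 K

13


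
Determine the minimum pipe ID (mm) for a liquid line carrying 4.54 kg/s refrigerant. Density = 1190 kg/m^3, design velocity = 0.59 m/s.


A = m_dot / (rho * v) = 4.54 / (1190 * 0.59) = 0.00646631534 m^2
d = sqrt(4*A/pi) * 1000
d = 90.7 mm

90.7


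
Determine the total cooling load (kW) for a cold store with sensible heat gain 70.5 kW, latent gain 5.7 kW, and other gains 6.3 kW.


Q_total = Q_s + Q_l + Q_misc
Q_total = 70.5 + 5.7 + 6.3
Q_total = 82.5 kW

82.5


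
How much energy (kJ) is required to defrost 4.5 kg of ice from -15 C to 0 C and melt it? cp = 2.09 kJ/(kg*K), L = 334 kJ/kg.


Sensible heat = cp * dT = 2.09 * 15 = 31.35 kJ/kg
Total per kg = 31.35 + 334 = 365.35 kJ/kg
Q = m * total = 4.5 * 365.35
Q = 1644.1 kJ

1644.1


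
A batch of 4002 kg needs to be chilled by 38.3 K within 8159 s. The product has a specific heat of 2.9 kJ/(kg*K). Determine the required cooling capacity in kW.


Q = m * cp * dT / t
Q = 4002 * 2.9 * 38.3 / 8159
Q = 54.48 kW

54.48


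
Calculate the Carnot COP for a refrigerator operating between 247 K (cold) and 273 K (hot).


dT = 273 - 247 = 26 K
COP_carnot = T_cold / dT = 247 / 26
COP_carnot = 9.5

9.5


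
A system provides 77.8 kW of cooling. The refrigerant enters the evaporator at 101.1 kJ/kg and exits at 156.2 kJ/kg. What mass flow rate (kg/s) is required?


dh = 156.2 - 101.1 = 55.1 kJ/kg
m_dot = Q / dh = 77.8 / 55.1 = 1.412 kg/s

1.412


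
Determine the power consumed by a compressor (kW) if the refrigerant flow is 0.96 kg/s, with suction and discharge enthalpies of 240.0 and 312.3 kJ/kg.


dh = 312.3 - 240.0 = 72.3 kJ/kg
W = m_dot * dh = 0.96 * 72.3 = 69.41 kW

69.41


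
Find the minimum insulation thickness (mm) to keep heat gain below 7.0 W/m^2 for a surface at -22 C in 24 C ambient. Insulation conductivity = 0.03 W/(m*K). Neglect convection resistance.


dT = 24 - (-22) = 46 K
thickness = k * dT / q_max * 1000
thickness = 0.03 * 46 / 7.0 * 1000
thickness = 197.1 mm

197.1


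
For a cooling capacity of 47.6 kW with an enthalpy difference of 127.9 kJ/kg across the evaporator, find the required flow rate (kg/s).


m_dot = Q / dh
m_dot = 47.6 / 127.9
m_dot = 0.3722 kg/s

0.3722


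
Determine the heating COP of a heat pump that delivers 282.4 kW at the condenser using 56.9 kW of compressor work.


COP_hp = Q_cond / W
COP_hp = 282.4 / 56.9
COP_hp = 4.963

4.963


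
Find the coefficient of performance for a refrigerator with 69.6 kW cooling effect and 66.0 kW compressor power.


COP = Q_evap / W
COP = 69.6 / 66.0
COP = 1.055

1.055


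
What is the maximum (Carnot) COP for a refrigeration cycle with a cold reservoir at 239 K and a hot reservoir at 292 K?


dT = 292 - 239 = 53 K
COP_carnot = T_cold / dT = 239 / 53
COP_carnot = 4.509

4.509


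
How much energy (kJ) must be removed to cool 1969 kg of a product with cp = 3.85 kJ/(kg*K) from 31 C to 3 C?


dT = 31 - (3) = 28 K
Q = m * cp * dT = 1969 * 3.85 * 28
Q = 212258 kJ

212258


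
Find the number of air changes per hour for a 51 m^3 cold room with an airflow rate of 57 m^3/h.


ACH = flow / volume
ACH = 57 / 51
ACH = 1.118

1.118


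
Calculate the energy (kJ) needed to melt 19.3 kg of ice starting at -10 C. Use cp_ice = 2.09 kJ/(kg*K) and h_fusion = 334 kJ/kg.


Sensible heat = cp * dT = 2.09 * 10 = 20.9 kJ/kg
Total per kg = 20.9 + 334 = 354.9 kJ/kg
Q = m * total = 19.3 * 354.9
Q = 6849.6 kJ

6849.6


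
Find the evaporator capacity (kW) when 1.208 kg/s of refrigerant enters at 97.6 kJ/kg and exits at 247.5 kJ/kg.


dh = 247.5 - 97.6 = 149.9 kJ/kg
Q_evap = m_dot * dh = 1.208 * 149.9
Q_evap = 181.08 kW

181.08


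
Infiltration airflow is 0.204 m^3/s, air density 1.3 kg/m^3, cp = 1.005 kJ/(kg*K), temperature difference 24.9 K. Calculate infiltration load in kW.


Q = V_dot * rho * cp * dT
Q = 0.204 * 1.3 * 1.005 * 24.9
Q = 6.636 kW

6.636


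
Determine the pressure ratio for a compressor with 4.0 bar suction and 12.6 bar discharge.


PR = P_high / P_low
PR = 12.6 / 4.0
PR = 3.15

3.15


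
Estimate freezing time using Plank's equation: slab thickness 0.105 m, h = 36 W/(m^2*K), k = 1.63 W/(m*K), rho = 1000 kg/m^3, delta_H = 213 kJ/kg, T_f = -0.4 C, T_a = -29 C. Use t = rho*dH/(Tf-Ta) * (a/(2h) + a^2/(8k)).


dT = -0.4 - (-29) = 28.6 K
term1 = a/(2h) = 0.105/(2*36) = 0.001458333333
term2 = a^2/(8k) = 0.105^2/(8*1.63) = 0.0008454754601
t = rho*dH*1000/dT * (term1 + term2)
t = 1000*213*1000/28.6 * (0.001458333333 + 0.0008454754601)
t = 17158 s

17158


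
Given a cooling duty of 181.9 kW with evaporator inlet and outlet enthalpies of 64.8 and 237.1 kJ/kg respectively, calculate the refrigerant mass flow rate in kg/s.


dh = 237.1 - 64.8 = 172.3 kJ/kg
m_dot = Q / dh = 181.9 / 172.3 = 1.0557 kg/s

1.0557


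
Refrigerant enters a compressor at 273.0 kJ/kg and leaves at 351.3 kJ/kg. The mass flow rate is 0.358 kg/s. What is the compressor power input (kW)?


dh = 351.3 - 273.0 = 78.3 kJ/kg
W = m_dot * dh = 0.358 * 78.3 = 28.03 kW

28.03


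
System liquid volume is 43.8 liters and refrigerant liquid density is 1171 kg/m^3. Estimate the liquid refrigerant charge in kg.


Charge = V * rho / 1000
Charge = 43.8 * 1171 / 1000
Charge = 51.29 kg

51.29


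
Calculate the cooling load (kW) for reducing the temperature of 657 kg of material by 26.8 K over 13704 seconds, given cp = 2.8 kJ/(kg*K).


Q = m * cp * dT / t
Q = 657 * 2.8 * 26.8 / 13704
Q = 3.598 kW

3.598


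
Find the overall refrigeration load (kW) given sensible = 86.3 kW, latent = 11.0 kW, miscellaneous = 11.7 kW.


Q_total = Q_s + Q_l + Q_misc
Q_total = 86.3 + 11.0 + 11.7
Q_total = 109.0 kW

109.0


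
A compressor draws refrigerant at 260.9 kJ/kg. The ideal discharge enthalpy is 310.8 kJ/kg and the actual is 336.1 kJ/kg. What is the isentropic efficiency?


dh_ideal = 310.8 - 260.9 = 49.9 kJ/kg
dh_actual = 336.1 - 260.9 = 75.2 kJ/kg
eta_s = dh_ideal / dh_actual = 49.9 / 75.2
eta_s = 0.6636

0.6636


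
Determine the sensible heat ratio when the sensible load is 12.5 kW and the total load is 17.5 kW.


SHR = Q_sensible / Q_total
SHR = 12.5 / 17.5
SHR = 0.714

0.714


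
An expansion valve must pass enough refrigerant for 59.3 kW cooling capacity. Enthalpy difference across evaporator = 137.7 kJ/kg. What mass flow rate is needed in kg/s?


m_dot = Q / dh
m_dot = 59.3 / 137.7
m_dot = 0.4306 kg/s

0.4306


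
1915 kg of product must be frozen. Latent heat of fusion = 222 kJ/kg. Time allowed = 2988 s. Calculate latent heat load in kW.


Q_lat = m * h_fg / t
Q_lat = 1915 * 222 / 2988
Q_lat = 142.28 kW

142.28


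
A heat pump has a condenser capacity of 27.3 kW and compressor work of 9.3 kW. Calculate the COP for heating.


COP_hp = Q_cond / W
COP_hp = 27.3 / 9.3
COP_hp = 2.935

2.935


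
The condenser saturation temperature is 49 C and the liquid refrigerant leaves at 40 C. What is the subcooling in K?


Subcooling = T_cond - T_liquid
Subcooling = 49 - 40
Subcooling = 9 K

9


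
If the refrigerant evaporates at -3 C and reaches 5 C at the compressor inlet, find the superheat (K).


Superheat = T_suction - T_evap
Superheat = 5 - (-3)
Superheat = 8 K

8


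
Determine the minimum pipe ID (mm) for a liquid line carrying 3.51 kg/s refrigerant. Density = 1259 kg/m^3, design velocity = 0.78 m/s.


A = m_dot / (rho * v) = 3.51 / (1259 * 0.78) = 0.00357426529 m^2
d = sqrt(4*A/pi) * 1000
d = 67.5 mm

67.5


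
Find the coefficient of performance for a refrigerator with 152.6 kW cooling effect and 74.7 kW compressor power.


COP = Q_evap / W
COP = 152.6 / 74.7
COP = 2.043

2.043


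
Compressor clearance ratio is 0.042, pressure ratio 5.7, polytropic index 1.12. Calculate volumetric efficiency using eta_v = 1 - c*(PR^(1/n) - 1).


PR^(1/n) = 5.7^(1/1.12) = 4.73029541
eta_v = 1 - 0.042 * (4.73029541 - 1)
eta_v = 0.8433

0.8433


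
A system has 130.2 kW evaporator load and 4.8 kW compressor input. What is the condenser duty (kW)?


Q_cond = Q_evap + W
Q_cond = 130.2 + 4.8
Q_cond = 135.0 kW

135.0


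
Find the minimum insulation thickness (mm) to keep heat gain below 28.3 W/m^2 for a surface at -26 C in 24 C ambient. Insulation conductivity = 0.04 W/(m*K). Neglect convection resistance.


dT = 24 - (-26) = 50 K
thickness = k * dT / q_max * 1000
thickness = 0.04 * 50 / 28.3 * 1000
thickness = 70.7 mm

70.7


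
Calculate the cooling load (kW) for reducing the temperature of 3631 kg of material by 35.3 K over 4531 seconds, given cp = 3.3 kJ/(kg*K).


Q = m * cp * dT / t
Q = 3631 * 3.3 * 35.3 / 4531
Q = 93.351 kW

93.351


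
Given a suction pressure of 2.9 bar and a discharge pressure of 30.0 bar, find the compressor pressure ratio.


PR = P_high / P_low
PR = 30.0 / 2.9
PR = 10.345

10.345


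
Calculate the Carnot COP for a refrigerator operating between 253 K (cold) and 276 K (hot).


dT = 276 - 253 = 23 K
COP_carnot = T_cold / dT = 253 / 23
COP_carnot = 11.0

11.0


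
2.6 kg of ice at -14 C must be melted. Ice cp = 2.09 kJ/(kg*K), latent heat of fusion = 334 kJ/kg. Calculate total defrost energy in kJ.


Sensible heat = cp * dT = 2.09 * 14 = 29.26 kJ/kg
Total per kg = 29.26 + 334 = 363.26 kJ/kg
Q = m * total = 2.6 * 363.26
Q = 944.5 kJ

944.5


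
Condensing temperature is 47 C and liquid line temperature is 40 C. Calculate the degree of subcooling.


Subcooling = T_cond - T_liquid
Subcooling = 47 - 40
Subcooling = 7 K

7


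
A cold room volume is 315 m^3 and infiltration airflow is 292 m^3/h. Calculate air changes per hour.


ACH = flow / volume
ACH = 292 / 315
ACH = 0.927

0.927


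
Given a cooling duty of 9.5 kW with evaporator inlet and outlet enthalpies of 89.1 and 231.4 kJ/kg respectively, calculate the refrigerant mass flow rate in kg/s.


dh = 231.4 - 89.1 = 142.3 kJ/kg
m_dot = Q / dh = 9.5 / 142.3 = 0.0668 kg/s

0.0668


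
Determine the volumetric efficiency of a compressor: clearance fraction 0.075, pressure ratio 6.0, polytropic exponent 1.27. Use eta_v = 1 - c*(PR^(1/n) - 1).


PR^(1/n) = 6.0^(1/1.27) = 4.09937379
eta_v = 1 - 0.075 * (4.09937379 - 1)
eta_v = 0.7675

0.7675


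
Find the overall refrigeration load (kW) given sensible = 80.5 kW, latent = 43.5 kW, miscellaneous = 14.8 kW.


Q_total = Q_s + Q_l + Q_misc
Q_total = 80.5 + 43.5 + 14.8
Q_total = 138.8 kW

138.8


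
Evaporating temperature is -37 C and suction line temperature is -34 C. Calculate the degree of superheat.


Superheat = T_suction - T_evap
Superheat = -34 - (-37)
Superheat = 3 K

3


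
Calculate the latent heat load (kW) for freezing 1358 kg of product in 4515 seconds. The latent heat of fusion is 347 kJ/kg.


Q_lat = m * h_fg / t
Q_lat = 1358 * 347 / 4515
Q_lat = 104.37 kW

104.37


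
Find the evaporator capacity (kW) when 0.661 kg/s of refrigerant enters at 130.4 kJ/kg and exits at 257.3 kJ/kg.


dh = 257.3 - 130.4 = 126.9 kJ/kg
Q_evap = m_dot * dh = 0.661 * 126.9
Q_evap = 83.88 kW

83.88


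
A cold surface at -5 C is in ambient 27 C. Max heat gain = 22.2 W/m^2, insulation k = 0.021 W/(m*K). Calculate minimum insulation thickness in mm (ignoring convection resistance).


dT = 27 - (-5) = 32 K
thickness = k * dT / q_max * 1000
thickness = 0.021 * 32 / 22.2 * 1000
thickness = 30.3 mm

30.3


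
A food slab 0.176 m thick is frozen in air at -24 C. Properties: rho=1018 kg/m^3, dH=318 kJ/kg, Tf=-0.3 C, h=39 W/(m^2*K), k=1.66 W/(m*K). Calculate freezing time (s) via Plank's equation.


dT = -0.3 - (-24) = 23.7 K
term1 = a/(2h) = 0.176/(2*39) = 0.002256410256
term2 = a^2/(8k) = 0.176^2/(8*1.66) = 0.00233253012
t = rho*dH*1000/dT * (term1 + term2)
t = 1018*318*1000/23.7 * (0.002256410256 + 0.00233253012)
t = 62681 s

62681


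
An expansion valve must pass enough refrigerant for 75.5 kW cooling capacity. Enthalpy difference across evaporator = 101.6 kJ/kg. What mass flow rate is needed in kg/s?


m_dot = Q / dh
m_dot = 75.5 / 101.6
m_dot = 0.7431 kg/s

0.7431


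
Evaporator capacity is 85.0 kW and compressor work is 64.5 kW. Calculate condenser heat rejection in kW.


Q_cond = Q_evap + W
Q_cond = 85.0 + 64.5
Q_cond = 149.5 kW

149.5


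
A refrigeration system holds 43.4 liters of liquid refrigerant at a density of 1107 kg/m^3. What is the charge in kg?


Charge = V * rho / 1000
Charge = 43.4 * 1107 / 1000
Charge = 48.04 kg

48.04


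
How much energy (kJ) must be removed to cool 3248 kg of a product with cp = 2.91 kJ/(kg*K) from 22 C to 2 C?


dT = 22 - (2) = 20 K
Q = m * cp * dT = 3248 * 2.91 * 20
Q = 189034 kJ

189034


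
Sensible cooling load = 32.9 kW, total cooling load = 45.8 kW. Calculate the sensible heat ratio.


SHR = Q_sensible / Q_total
SHR = 32.9 / 45.8
SHR = 0.718

0.718


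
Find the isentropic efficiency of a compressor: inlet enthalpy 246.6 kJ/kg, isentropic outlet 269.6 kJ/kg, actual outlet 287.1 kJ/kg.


dh_ideal = 269.6 - 246.6 = 23.0 kJ/kg
dh_actual = 287.1 - 246.6 = 40.5 kJ/kg
eta_s = dh_ideal / dh_actual = 23.0 / 40.5
eta_s = 0.5679

0.5679


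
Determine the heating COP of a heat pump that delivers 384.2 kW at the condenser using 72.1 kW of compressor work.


COP_hp = Q_cond / W
COP_hp = 384.2 / 72.1
COP_hp = 5.329

5.329


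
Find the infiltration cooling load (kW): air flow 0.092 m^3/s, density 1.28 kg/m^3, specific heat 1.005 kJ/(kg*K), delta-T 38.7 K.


Q = V_dot * rho * cp * dT
Q = 0.092 * 1.28 * 1.005 * 38.7
Q = 4.58 kW

4.58


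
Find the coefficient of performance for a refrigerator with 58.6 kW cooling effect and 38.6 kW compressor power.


COP = Q_evap / W
COP = 58.6 / 38.6
COP = 1.518

1.518


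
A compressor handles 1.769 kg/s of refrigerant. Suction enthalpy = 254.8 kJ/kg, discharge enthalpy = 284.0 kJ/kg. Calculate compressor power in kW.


dh = 284.0 - 254.8 = 29.2 kJ/kg
W = m_dot * dh = 1.769 * 29.2 = 51.65 kW

51.65


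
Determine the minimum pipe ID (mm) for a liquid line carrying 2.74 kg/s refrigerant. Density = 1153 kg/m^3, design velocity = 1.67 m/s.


A = m_dot / (rho * v) = 2.74 / (1153 * 1.67) = 0.001422999621 m^2
d = sqrt(4*A/pi) * 1000
d = 42.6 mm

42.6


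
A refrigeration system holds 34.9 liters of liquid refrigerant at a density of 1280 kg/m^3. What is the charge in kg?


Charge = V * rho / 1000
Charge = 34.9 * 1280 / 1000
Charge = 44.67 kg

44.67


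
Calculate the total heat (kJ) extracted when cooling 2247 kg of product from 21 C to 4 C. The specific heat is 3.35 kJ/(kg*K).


dT = 21 - (4) = 17 K
Q = m * cp * dT = 2247 * 3.35 * 17
Q = 127967 kJ

127967


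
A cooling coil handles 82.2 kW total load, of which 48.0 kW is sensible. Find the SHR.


SHR = Q_sensible / Q_total
SHR = 48.0 / 82.2
SHR = 0.584

0.584


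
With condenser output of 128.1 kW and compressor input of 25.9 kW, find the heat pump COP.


COP_hp = Q_cond / W
COP_hp = 128.1 / 25.9
COP_hp = 4.946

4.946


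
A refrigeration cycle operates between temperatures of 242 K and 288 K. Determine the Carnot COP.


dT = 288 - 242 = 46 K
COP_carnot = T_cold / dT = 242 / 46
COP_carnot = 5.261

5.261


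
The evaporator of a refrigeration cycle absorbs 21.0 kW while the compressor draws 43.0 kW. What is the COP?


COP = Q_evap / W
COP = 21.0 / 43.0
COP = 0.488

0.488


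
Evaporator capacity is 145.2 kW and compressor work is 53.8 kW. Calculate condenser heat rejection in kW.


Q_cond = Q_evap + W
Q_cond = 145.2 + 53.8
Q_cond = 199.0 kW

199.0


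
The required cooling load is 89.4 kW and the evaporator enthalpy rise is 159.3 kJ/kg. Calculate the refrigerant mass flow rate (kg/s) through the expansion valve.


m_dot = Q / dh
m_dot = 89.4 / 159.3
m_dot = 0.5612 kg/s

0.5612


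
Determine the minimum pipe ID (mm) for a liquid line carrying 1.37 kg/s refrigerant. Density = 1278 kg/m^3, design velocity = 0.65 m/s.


A = m_dot / (rho * v) = 1.37 / (1278 * 0.65) = 0.001649211508 m^2
d = sqrt(4*A/pi) * 1000
d = 45.8 mm

45.8


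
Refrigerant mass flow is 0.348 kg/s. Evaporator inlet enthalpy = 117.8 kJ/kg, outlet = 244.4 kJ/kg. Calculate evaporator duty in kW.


dh = 244.4 - 117.8 = 126.6 kJ/kg
Q_evap = m_dot * dh = 0.348 * 126.6
Q_evap = 44.06 kW

44.06


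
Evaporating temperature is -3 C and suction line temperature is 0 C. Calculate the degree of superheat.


Superheat = T_suction - T_evap
Superheat = 0 - (-3)
Superheat = 3 K

3


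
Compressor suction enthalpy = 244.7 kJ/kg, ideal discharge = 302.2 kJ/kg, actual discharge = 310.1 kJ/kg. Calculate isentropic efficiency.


dh_ideal = 302.2 - 244.7 = 57.5 kJ/kg
dh_actual = 310.1 - 244.7 = 65.4 kJ/kg
eta_s = dh_ideal / dh_actual = 57.5 / 65.4
eta_s = 0.8792

0.8792


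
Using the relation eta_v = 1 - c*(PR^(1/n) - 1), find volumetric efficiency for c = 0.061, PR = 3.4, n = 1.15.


PR^(1/n) = 3.4^(1/1.15) = 2.89838171
eta_v = 1 - 0.061 * (2.89838171 - 1)
eta_v = 0.8842

0.8842


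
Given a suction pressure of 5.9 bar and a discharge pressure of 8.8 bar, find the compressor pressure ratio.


PR = P_high / P_low
PR = 8.8 / 5.9
PR = 1.492

1.492


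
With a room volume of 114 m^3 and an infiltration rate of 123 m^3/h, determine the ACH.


ACH = flow / volume
ACH = 123 / 114
ACH = 1.079

1.079


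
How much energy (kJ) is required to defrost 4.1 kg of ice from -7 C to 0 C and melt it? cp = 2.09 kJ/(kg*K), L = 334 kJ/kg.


Sensible heat = cp * dT = 2.09 * 7 = 14.63 kJ/kg
Total per kg = 14.63 + 334 = 348.63 kJ/kg
Q = m * total = 4.1 * 348.63
Q = 1429.4 kJ

1429.4


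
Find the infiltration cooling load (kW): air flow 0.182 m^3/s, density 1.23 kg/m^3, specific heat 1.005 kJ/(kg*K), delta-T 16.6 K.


Q = V_dot * rho * cp * dT
Q = 0.182 * 1.23 * 1.005 * 16.6
Q = 3.735 kW

3.735


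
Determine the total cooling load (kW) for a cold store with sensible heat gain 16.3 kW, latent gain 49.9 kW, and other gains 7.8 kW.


Q_total = Q_s + Q_l + Q_misc
Q_total = 16.3 + 49.9 + 7.8
Q_total = 74.0 kW

74.0


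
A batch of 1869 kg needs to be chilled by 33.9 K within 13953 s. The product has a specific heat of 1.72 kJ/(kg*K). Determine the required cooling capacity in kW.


Q = m * cp * dT / t
Q = 1869 * 1.72 * 33.9 / 13953
Q = 7.81 kW

7.81


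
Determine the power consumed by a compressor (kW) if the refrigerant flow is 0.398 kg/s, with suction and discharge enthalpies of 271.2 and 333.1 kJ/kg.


dh = 333.1 - 271.2 = 61.9 kJ/kg
W = m_dot * dh = 0.398 * 61.9 = 24.64 kW

24.64


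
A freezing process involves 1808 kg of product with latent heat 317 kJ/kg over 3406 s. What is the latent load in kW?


Q_lat = m * h_fg / t
Q_lat = 1808 * 317 / 3406
Q_lat = 168.27 kW

168.27
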